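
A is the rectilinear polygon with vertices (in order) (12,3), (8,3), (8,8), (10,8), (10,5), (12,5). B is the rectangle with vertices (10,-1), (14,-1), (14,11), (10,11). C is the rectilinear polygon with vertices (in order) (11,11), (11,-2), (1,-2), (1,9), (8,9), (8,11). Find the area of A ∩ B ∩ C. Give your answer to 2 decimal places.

2.00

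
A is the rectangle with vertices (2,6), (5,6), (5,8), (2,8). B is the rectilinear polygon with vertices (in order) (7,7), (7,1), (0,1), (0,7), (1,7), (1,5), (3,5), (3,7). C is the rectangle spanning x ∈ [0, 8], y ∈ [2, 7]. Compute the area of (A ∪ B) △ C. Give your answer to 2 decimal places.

18.00

|A ∪ B| = 42.
|(A ∪ B) ∩ C| = 32.
|(A ∪ B) △ C| = 42 + 40 − 64 = 18.00.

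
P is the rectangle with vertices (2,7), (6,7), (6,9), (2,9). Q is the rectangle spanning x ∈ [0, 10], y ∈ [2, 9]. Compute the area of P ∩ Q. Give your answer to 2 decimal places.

|P∩Q|: x∈[2,6], y∈[7,9] → 4·2 = 8.

8.00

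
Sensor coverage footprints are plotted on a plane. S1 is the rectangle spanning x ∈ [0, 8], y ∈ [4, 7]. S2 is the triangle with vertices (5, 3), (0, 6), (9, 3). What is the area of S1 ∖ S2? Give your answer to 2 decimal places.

21.33

|S1| = 24, |S1∩S2| = 2.6667.
|S1 ∖ S2| = |S1| − |S1∩S2| = 24 − 2.6667 = 21.33.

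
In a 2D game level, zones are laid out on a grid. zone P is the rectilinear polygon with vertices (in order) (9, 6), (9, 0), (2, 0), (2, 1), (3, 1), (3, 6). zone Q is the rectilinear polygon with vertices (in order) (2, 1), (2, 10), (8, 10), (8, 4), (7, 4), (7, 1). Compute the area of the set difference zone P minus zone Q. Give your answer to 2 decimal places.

15.00

|zone P| = 37, |zone P∩zone Q| = 22.
|zone P ∖ zone Q| = |zone P| − |zone P∩zone Q| = 37 − 22 = 15.00.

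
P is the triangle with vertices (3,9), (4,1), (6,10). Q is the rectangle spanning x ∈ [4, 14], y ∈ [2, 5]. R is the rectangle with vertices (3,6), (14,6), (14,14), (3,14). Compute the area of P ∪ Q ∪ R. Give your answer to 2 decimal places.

120.67

By inclusion–exclusion:
Individual areas: |P| = 12.5, |Q| = 30, |R| = 88.
|P∩Q| = 1.6667.
|P∩R| = 8.1597.
|Q∩R| = 0 (no overlap).
|P∩Q∩R| = 0.
|P ∪ Q ∪ R| = 130.5 − 9.8264 + 0 = 120.67.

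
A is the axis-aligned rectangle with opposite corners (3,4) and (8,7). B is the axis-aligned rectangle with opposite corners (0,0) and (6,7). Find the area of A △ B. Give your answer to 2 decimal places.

|A∩B|: x∈[3,6], y∈[4,7] → 3·3 = 9.
|A △ B| = |A| + |B| − 2·|A∩B| = 15 + 42 − 18 = 39.00.

39.00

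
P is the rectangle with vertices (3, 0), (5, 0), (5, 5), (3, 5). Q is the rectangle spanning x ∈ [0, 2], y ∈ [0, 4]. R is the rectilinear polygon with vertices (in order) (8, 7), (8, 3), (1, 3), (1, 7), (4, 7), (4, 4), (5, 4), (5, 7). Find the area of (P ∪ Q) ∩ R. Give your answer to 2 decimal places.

|P ∪ Q| = 18.
|(P ∪ Q) ∩ R| = 4.00.

4.00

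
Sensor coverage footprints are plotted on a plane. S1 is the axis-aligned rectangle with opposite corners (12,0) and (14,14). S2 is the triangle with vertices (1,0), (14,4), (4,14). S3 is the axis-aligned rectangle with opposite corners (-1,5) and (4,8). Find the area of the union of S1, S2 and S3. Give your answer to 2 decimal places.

120.56

By inclusion–exclusion:
Individual areas: |S1| = 28, |S2| = 85, |S3| = 15.
|S1∩S2| = 2.6154.
|S1∩S3| = 0 (no overlap).
|S2∩S3| = 4.8214.
|S1∩S2∩S3| = 0.
|S1 ∪ S2 ∪ S3| = 128 − 7.4368 + 0 = 120.56.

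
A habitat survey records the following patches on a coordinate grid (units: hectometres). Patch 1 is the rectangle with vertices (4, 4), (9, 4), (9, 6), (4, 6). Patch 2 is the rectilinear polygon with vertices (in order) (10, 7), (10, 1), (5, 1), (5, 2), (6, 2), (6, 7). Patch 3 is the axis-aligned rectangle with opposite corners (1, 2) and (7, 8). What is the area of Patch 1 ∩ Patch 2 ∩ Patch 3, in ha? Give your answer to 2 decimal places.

2.00

The intersection is the polygon with vertices (6,4), (6,6), (7,6), (7,4).
By the shoelace formula its area is 2.00.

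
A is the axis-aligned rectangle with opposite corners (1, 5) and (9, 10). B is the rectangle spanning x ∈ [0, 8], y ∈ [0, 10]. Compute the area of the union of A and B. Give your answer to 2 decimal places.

85.00

By inclusion–exclusion:
Individual areas: |A| = 40, |B| = 80.
|A∩B|: x∈[1,8], y∈[5,10] → 7·5 = 35.
|A ∪ B| = 120 − 35 = 85.00.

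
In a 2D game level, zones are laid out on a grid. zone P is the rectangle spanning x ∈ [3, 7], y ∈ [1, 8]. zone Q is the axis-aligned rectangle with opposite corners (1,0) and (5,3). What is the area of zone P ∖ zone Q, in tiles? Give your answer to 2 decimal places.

|zone P∩zone Q|: x∈[3,5], y∈[1,3] → 2·2 = 4.
|zone P| = 28.
|zone P ∖ zone Q| = |zone P| − |zone P∩zone Q| = 28 − 4 = 24.00.

24.00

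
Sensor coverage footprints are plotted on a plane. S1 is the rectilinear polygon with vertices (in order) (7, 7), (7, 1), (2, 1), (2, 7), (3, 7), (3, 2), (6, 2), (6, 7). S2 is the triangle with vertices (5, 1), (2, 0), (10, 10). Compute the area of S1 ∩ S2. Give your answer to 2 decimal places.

4.00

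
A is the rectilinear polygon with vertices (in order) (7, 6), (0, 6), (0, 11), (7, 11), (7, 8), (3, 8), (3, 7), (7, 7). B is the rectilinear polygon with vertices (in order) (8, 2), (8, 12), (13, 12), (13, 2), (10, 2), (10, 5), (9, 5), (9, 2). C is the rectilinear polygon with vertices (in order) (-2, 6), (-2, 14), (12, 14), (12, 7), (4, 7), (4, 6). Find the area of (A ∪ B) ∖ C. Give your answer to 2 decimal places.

|A ∪ B| = 78.
|(A ∪ B) ∩ C| = 48.
|(A ∪ B) ∖ C| = 78 − 48 = 30.00.

30.00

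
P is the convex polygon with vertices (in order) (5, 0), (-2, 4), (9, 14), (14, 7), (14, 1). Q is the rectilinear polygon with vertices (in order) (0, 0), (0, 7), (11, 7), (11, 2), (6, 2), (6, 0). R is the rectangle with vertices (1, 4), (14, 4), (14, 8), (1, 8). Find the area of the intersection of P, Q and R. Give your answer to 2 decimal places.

29.96

The intersection is the polygon with vertices (1.3,7), (11,7), (11,4), (1,4), (1,6.727).
By the shoelace formula its area is 29.96.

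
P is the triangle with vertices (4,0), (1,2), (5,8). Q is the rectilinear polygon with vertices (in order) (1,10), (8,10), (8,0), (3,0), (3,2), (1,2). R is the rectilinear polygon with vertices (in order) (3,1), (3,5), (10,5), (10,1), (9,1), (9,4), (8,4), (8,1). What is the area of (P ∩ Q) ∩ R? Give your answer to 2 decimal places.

The region (P ∩ Q) ∩ R is the polygon with vertices (3,2), (3,5), (4.625,5), (4.125,1), (3,1).
By the shoelace formula its area is 5.50.

5.50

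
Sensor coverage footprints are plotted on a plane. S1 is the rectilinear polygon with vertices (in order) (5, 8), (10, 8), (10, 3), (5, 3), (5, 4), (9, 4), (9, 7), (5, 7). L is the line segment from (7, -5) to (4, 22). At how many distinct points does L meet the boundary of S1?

4

The segment meets the boundary at (5.556,8), (5.667,7), (6,4), (6.111,3).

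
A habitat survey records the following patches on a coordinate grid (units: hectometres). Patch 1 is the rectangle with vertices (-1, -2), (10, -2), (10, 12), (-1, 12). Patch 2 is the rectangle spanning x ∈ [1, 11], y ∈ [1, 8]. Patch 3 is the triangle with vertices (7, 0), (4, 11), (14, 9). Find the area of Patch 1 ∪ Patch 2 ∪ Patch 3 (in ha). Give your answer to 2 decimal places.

By inclusion–exclusion:
Individual areas: |Patch 1| = 154, |Patch 2| = 70, |Patch 3| = 52.
|Patch 1∩Patch 2|: x∈[1,10], y∈[1,8] → 9·7 = 63.
|Patch 1∩Patch 3| = 40.1143.
|Patch 2∩Patch 3| = 29.9163.
|Patch 1∩Patch 2∩Patch 3| = 26.4163.
|Patch 1 ∪ Patch 2 ∪ Patch 3| = 276 − 133.0306 + 26.4163 = 169.39.

169.39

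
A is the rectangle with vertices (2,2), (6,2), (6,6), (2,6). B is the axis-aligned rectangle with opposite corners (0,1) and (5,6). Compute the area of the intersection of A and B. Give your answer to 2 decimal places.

12.00

|A∩B|: x∈[2,5], y∈[2,6] → 3·4 = 12.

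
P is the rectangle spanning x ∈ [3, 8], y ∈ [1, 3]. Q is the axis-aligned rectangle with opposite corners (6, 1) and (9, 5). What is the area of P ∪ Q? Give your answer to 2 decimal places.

18.00

By inclusion–exclusion:
Individual areas: |P| = 10, |Q| = 12.
|P∩Q|: x∈[6,8], y∈[1,3] → 2·2 = 4.
|P ∪ Q| = 22 − 4 = 18.00.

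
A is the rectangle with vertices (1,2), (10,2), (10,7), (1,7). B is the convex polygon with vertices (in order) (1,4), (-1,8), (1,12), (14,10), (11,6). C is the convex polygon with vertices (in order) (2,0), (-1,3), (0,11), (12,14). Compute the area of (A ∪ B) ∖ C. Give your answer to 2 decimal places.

|A ∪ B| = 103.1.
|(A ∪ B) ∩ C| = 59.9602.
|(A ∪ B) ∖ C| = 103.1 − 59.9602 = 43.14.

43.14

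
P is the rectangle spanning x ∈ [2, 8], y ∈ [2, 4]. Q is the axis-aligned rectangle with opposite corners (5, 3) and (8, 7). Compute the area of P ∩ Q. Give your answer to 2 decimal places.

3.00

|P∩Q|: x∈[5,8], y∈[3,4] → 3·1 = 3.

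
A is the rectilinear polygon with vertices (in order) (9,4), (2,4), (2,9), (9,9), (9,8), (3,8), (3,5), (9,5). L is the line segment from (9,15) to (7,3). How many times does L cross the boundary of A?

4

The segment meets the boundary at (7.167,4), (7.833,8), (7.333,5), (8,9).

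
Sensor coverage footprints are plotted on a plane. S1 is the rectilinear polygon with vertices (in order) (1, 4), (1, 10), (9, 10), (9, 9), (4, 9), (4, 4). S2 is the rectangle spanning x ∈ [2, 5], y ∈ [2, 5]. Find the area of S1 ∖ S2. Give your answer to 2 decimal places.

|S1| = 23, |S1∩S2| = 2.
|S1 ∖ S2| = |S1| − |S1∩S2| = 23 − 2 = 21.00.

21.00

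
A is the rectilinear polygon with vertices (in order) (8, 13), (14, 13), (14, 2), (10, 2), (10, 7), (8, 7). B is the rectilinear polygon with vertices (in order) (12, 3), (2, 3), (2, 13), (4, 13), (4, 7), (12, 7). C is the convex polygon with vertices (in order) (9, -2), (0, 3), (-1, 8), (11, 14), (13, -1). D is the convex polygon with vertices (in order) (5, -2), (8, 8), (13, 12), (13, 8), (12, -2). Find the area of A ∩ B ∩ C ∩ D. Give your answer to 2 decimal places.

7.98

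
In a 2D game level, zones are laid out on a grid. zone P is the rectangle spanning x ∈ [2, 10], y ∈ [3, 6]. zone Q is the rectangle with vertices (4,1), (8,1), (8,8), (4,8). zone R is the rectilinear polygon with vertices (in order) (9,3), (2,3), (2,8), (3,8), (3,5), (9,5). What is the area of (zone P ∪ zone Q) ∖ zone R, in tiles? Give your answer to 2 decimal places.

25.00

|zone P ∪ zone Q| = 40.
|(zone P ∪ zone Q) ∩ zone R| = 15.
|(zone P ∪ zone Q) ∖ zone R| = 40 − 15 = 25.00.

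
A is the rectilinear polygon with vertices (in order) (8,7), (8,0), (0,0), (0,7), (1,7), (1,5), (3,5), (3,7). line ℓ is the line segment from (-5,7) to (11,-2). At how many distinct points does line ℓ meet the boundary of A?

The segment meets the boundary at (7.444,0), (0,4.188).

2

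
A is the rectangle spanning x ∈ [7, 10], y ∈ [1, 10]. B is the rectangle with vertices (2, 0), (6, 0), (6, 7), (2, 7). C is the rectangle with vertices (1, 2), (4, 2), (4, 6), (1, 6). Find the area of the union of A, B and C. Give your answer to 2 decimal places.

By inclusion–exclusion:
Individual areas: |A| = 27, |B| = 28, |C| = 12.
|A∩B| = 0 (no overlap).
|A∩C| = 0 (no overlap).
|B∩C|: x∈[2,4], y∈[2,6] → 2·4 = 8.
|A∩B∩C| = 0.
|A ∪ B ∪ C| = 67 − 8 + 0 = 59.00.

59.00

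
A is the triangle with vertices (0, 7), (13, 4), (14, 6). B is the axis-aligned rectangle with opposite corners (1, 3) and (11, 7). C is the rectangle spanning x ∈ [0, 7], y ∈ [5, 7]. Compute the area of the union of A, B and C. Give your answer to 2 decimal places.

46.86

By inclusion–exclusion:
Individual areas: |A| = 14.5, |B| = 40, |C| = 14.
|A∩B| = 9.5604.
|A∩C| = 3.9038.
|B∩C|: x∈[1,7], y∈[5,7] → 6·2 = 12.
|A∩B∩C| = 3.8242.
|A ∪ B ∪ C| = 68.5 − 25.4643 + 3.8242 = 46.86.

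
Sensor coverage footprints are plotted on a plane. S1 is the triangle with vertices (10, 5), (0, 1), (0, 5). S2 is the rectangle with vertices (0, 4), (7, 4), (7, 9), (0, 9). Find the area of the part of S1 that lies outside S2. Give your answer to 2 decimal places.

13.00

|S1| = 20, |S1∩S2| = 7.
|S1 ∖ S2| = |S1| − |S1∩S2| = 20 − 7 = 13.00.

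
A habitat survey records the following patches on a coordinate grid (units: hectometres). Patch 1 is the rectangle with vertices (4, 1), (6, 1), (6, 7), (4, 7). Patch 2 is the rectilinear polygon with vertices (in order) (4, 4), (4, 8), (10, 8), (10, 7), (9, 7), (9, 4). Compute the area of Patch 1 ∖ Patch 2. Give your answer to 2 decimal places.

|Patch 1| = 12, |Patch 1∩Patch 2| = 6.
|Patch 1 ∖ Patch 2| = |Patch 1| − |Patch 1∩Patch 2| = 12 − 6 = 6.00.

6.00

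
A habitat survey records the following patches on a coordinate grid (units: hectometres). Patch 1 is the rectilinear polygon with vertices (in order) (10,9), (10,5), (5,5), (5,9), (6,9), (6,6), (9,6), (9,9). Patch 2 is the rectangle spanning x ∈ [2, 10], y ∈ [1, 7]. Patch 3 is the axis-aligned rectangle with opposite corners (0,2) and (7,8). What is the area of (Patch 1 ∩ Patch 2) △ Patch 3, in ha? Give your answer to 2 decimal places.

43.00

|Patch 1 ∩ Patch 2| = 7.
|(Patch 1 ∩ Patch 2) ∩ Patch 3| = 3.
|(Patch 1 ∩ Patch 2) △ Patch 3| = 7 + 42 − 6 = 43.00.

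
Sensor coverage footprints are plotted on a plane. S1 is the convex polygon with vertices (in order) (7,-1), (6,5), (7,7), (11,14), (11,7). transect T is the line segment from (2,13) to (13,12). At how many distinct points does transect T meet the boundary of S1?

The segment meets the boundary at (11,12.182), (10.012,12.272).

2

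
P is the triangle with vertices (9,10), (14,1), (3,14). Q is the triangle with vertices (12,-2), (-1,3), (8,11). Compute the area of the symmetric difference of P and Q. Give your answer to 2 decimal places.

83.44

|P| = 17, |Q| = 74.5, |P∩Q| = 4.0322.
|P △ Q| = |P| + |Q| − 2·|P∩Q| = 17 + 74.5 − 8.0644 = 83.44.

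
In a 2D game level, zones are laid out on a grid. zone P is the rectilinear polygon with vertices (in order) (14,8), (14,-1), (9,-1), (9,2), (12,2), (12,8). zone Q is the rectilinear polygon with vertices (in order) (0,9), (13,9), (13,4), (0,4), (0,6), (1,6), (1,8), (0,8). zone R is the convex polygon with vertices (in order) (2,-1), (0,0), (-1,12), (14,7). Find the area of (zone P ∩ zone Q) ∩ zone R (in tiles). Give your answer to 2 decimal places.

1.50

The region (zone P ∩ zone Q) ∩ zone R is the polygon with vertices (13,6.333), (12,5.667), (12,7.667), (13,7.333).
By the shoelace formula its area is 1.50.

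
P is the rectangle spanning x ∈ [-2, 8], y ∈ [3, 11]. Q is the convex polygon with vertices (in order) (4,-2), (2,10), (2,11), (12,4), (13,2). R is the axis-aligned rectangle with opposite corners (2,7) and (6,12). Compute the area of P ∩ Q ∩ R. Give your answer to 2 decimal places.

9.65

The intersection is the polygon with vertices (2,10), (2,11), (6,8.2), (6,7), (2.5,7).
By the shoelace formula its area is 9.65.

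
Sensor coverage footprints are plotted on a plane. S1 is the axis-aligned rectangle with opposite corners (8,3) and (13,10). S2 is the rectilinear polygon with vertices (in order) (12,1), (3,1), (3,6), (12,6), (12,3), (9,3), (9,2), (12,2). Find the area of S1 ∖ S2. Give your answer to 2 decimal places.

|S1| = 35, |S1∩S2| = 12.
|S1 ∖ S2| = |S1| − |S1∩S2| = 35 − 12 = 23.00.

23.00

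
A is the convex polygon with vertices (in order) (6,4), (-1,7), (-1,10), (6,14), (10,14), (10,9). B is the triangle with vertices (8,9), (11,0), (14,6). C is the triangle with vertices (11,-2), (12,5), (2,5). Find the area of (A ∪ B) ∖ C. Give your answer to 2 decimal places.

88.12

|A ∪ B| = 96.9496.
|(A ∪ B) ∩ C| = 8.8333.
|(A ∪ B) ∖ C| = 96.9496 − 8.8333 = 88.12.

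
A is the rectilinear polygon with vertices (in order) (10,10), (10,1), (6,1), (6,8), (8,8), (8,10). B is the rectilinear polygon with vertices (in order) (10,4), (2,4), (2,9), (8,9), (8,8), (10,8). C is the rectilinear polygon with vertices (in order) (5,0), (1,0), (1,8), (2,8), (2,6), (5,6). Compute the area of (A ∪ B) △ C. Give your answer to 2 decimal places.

68.00

|A ∪ B| = 54.
|(A ∪ B) ∩ C| = 6.
|(A ∪ B) △ C| = 54 + 26 − 12 = 68.00.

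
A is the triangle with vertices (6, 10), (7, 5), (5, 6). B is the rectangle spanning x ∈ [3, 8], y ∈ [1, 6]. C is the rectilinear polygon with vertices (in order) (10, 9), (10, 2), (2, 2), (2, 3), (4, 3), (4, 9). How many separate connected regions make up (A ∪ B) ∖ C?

(A ∪ B) ∖ C splits into 3 disjoint pieces (area 5, area 3, area 0.225).

3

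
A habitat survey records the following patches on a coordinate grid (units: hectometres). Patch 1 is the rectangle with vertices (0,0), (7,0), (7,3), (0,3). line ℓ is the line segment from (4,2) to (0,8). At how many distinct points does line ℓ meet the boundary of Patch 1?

The segment meets the boundary at (3.333,3).

1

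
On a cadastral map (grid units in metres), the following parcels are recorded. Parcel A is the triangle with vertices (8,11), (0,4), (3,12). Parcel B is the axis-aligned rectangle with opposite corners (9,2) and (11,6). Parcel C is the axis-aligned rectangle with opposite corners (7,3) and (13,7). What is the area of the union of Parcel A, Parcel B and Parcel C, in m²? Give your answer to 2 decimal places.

47.50

By inclusion–exclusion:
Individual areas: |Parcel A| = 21.5, |Parcel B| = 8, |Parcel C| = 24.
|Parcel A∩Parcel B| = 0.
|Parcel A∩Parcel C| = 0.
|Parcel B∩Parcel C|: x∈[9,11], y∈[3,6] → 2·3 = 6.
|Parcel A∩Parcel B∩Parcel C| = 0.
|Parcel A ∪ Parcel B ∪ Parcel C| = 53.5 − 6 + 0 = 47.50.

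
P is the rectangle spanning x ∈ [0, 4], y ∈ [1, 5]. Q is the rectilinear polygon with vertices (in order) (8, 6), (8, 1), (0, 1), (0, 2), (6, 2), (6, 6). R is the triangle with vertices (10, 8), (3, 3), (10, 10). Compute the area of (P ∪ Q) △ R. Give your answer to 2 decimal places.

|P ∪ Q| = 28.
|(P ∪ Q) ∩ R| = 0.6571.
|(P ∪ Q) △ R| = 28 + 7 − 1.3143 = 33.69.

33.69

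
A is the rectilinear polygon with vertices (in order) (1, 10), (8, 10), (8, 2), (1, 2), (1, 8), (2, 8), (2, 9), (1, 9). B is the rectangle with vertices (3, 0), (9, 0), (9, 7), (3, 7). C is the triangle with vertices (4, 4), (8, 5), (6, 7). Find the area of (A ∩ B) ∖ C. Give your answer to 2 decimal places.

20.00

|A ∩ B| = 25.
|(A ∩ B) ∩ C| = 5.
|(A ∩ B) ∖ C| = 25 − 5 = 20.00.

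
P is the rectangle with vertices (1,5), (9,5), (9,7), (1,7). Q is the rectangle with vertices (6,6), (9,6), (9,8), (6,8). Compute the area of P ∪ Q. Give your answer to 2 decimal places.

By inclusion–exclusion:
Individual areas: |P| = 16, |Q| = 6.
|P∩Q|: x∈[6,9], y∈[6,7] → 3·1 = 3.
|P ∪ Q| = 22 − 3 = 19.00.

19.00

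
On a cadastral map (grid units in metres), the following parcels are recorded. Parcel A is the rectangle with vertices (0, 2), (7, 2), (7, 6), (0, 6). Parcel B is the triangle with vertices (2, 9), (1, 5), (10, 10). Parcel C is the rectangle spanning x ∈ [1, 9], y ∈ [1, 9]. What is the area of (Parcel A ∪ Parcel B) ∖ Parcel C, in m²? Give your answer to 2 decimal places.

7.10

|Parcel A ∪ Parcel B| = 42.725.
|(Parcel A ∪ Parcel B) ∩ Parcel C| = 35.625.
|(Parcel A ∪ Parcel B) ∖ Parcel C| = 42.725 − 35.625 = 7.10.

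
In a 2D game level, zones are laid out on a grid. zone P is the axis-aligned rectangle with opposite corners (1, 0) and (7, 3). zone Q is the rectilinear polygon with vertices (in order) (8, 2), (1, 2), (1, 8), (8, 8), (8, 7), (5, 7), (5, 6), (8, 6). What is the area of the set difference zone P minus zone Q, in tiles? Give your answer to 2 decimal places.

12.00

|zone P| = 18, |zone P∩zone Q| = 6.
|zone P ∖ zone Q| = |zone P| − |zone P∩zone Q| = 18 − 6 = 12.00.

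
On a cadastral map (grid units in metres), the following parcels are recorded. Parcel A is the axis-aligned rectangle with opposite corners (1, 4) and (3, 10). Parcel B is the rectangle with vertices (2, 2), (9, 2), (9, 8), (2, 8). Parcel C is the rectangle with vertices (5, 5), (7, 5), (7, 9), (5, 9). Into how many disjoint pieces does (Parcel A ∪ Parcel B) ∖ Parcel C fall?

1

(Parcel A ∪ Parcel B) ∖ Parcel C is a single connected region.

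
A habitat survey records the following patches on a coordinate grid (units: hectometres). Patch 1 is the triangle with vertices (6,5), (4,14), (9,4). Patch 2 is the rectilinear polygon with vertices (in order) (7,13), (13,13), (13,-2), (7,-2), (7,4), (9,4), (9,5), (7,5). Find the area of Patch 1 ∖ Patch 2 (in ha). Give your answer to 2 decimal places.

|Patch 1| = 12.5, |Patch 1∩Patch 2| = 2.25.
|Patch 1 ∖ Patch 2| = |Patch 1| − |Patch 1∩Patch 2| = 12.5 − 2.25 = 10.25.

10.25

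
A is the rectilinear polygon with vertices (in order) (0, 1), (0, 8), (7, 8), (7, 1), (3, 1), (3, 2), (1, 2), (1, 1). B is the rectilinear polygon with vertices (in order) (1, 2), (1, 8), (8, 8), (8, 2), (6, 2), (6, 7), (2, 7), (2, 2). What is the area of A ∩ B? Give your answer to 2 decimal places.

16.00

The intersection is the polygon with vertices (7,8), (7,2), (6,2), (6,7), (2,7), (2,2), (1,2), (1,8).
By the shoelace formula its area is 16.00.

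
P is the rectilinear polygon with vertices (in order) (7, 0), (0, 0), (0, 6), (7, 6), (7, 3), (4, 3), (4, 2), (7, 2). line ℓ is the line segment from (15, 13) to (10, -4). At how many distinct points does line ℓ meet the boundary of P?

The segment lies entirely outside P and never meets its boundary.

0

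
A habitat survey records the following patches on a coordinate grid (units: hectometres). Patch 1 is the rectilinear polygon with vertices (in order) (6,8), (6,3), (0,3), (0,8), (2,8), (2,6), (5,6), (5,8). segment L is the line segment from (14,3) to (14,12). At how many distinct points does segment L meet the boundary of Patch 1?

0

The segment lies entirely outside Patch 1 and never meets its boundary.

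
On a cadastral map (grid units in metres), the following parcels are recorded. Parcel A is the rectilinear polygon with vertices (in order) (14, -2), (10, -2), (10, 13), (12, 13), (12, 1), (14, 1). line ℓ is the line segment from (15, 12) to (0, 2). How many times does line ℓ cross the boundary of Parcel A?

2

The segment meets the boundary at (10,8.667), (12,10).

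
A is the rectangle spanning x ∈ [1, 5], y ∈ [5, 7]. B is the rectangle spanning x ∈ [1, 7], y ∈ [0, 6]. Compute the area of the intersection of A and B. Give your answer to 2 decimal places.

|A∩B|: x∈[1,5], y∈[5,6] → 4·1 = 4.

4.00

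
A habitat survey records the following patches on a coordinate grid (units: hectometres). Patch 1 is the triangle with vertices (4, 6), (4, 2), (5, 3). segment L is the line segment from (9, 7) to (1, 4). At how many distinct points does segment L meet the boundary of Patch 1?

2

The segment meets the boundary at (4,5.125), (4.259,5.222).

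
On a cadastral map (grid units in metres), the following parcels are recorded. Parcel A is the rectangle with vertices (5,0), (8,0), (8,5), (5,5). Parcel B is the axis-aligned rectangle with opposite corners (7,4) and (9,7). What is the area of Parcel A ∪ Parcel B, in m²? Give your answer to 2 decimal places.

20.00

By inclusion–exclusion:
Individual areas: |Parcel A| = 15, |Parcel B| = 6.
|Parcel A∩Parcel B|: x∈[7,8], y∈[4,5] → 1·1 = 1.
|Parcel A ∪ Parcel B| = 21 − 1 = 20.00.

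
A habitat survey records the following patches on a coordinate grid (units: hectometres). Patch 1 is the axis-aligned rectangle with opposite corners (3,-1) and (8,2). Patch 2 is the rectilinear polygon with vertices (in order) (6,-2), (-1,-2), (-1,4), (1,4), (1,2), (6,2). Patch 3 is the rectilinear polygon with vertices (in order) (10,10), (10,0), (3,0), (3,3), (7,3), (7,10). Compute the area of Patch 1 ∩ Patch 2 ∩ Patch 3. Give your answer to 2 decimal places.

The intersection is the polygon with vertices (6,0), (3,0), (3,2), (6,2).
By the shoelace formula its area is 6.00.

6.00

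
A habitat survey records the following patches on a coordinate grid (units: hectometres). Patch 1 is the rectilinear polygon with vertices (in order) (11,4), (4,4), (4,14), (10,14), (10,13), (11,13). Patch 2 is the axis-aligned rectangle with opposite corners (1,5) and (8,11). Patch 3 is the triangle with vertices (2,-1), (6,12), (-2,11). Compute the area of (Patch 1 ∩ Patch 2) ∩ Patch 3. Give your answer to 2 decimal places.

The region (Patch 1 ∩ Patch 2) ∩ Patch 3 is the polygon with vertices (5.692,11), (4,5.5), (4,11).
By the shoelace formula its area is 4.65.

4.65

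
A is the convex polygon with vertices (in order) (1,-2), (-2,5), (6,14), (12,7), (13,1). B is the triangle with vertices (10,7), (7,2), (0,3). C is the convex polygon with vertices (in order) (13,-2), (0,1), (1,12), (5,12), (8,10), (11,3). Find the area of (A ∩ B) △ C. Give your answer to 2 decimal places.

|A ∩ B| = 19.
|(A ∩ B) ∩ C| = 18.8299.
|(A ∩ B) △ C| = 19 + 114.5 − 37.6598 = 95.84.

95.84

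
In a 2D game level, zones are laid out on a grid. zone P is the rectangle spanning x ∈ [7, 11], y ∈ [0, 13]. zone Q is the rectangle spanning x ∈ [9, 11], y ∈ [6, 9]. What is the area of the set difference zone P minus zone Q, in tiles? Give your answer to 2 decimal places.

|zone P∩zone Q|: x∈[9,11], y∈[6,9] → 2·3 = 6.
|zone P| = 52.
|zone P ∖ zone Q| = |zone P| − |zone P∩zone Q| = 52 − 6 = 46.00.

46.00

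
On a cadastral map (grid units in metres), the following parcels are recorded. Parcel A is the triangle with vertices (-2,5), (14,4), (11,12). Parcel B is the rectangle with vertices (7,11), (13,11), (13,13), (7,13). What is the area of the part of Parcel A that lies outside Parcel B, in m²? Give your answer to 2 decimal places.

61.38

|Parcel A| = 62.5, |Parcel A∩Parcel B| = 1.1161.
|Parcel A ∖ Parcel B| = |Parcel A| − |Parcel A∩Parcel B| = 62.5 − 1.1161 = 61.38.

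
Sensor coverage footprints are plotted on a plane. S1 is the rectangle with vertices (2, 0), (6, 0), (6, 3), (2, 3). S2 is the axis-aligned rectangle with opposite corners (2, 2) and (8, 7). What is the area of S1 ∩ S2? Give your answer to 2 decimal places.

|S1∩S2|: x∈[2,6], y∈[2,3] → 4·1 = 4.

4.00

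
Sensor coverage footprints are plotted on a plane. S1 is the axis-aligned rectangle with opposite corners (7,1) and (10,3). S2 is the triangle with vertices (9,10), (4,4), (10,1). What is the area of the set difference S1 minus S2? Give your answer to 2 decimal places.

|S1| = 6, |S1∩S2| = 3.5278.
|S1 ∖ S2| = |S1| − |S1∩S2| = 6 − 3.5278 = 2.47.

2.47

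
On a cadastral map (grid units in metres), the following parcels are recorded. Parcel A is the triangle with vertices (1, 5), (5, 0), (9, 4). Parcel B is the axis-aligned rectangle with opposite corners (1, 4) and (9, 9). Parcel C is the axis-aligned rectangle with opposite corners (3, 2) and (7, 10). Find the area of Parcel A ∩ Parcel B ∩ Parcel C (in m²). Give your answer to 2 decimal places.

The intersection is the polygon with vertices (7,4.25), (7,4), (3,4), (3,4.75).
By the shoelace formula its area is 2.00.

2.00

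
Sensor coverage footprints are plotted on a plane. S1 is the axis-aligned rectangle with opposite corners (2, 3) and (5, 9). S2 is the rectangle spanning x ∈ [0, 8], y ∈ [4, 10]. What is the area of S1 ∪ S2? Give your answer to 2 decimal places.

By inclusion–exclusion:
Individual areas: |S1| = 18, |S2| = 48.
|S1∩S2|: x∈[2,5], y∈[4,9] → 3·5 = 15.
|S1 ∪ S2| = 66 − 15 = 51.00.

51.00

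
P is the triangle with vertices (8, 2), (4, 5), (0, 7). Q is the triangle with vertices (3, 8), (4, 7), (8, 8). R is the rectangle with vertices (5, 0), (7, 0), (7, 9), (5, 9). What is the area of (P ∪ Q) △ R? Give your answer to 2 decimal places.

19.50

|P ∪ Q| = 4.5.
|(P ∪ Q) ∩ R| = 1.5.
|(P ∪ Q) △ R| = 4.5 + 18 − 3 = 19.50.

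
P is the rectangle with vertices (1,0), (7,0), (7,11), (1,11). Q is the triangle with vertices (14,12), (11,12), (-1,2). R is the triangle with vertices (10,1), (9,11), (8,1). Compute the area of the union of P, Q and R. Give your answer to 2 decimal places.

85.50

By inclusion–exclusion:
Individual areas: |P| = 66, |Q| = 15, |R| = 10.
|P∩Q| = 5.
|P∩R| = 0.
|Q∩R| = 0.5021.
|P∩Q∩R| = 0.
|P ∪ Q ∪ R| = 91 − 5.5021 + 0 = 85.50.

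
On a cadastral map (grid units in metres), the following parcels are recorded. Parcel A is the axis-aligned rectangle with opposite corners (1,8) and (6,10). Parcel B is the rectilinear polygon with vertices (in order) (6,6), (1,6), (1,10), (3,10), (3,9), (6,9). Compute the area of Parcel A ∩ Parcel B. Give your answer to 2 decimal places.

7.00

The intersection is the polygon with vertices (6,8), (1,8), (1,10), (3,10), (3,9), (6,9).
By the shoelace formula its area is 7.00.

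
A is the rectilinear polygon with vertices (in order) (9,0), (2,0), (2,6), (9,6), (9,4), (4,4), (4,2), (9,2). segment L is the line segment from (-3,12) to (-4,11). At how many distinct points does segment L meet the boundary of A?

The segment lies entirely outside A and never meets its boundary.

0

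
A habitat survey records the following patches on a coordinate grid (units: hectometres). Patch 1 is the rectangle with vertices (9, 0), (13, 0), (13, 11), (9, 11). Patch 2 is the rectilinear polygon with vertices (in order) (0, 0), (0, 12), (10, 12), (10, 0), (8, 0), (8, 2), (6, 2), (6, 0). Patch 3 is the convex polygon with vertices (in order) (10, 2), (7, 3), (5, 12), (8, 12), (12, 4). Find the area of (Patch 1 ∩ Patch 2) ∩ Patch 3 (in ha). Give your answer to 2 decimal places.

The region (Patch 1 ∩ Patch 2) ∩ Patch 3 is the polygon with vertices (10,2), (9,2.333), (9,10), (10,8).
By the shoelace formula its area is 6.83.

6.83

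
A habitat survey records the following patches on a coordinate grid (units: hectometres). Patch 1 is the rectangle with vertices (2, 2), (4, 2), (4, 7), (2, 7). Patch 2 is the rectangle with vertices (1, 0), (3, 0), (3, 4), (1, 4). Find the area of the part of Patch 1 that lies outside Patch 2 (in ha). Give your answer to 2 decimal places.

8.00

|Patch 1∩Patch 2|: x∈[2,3], y∈[2,4] → 1·2 = 2.
|Patch 1| = 10.
|Patch 1 ∖ Patch 2| = |Patch 1| − |Patch 1∩Patch 2| = 10 − 2 = 8.00.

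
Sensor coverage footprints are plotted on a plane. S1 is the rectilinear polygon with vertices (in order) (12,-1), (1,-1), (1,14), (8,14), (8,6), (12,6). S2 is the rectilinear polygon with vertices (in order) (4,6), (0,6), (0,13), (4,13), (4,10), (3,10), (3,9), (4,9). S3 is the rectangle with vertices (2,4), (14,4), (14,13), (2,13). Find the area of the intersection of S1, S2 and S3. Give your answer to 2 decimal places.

13.00

The intersection is the polygon with vertices (4,13), (4,10), (3,10), (3,9), (4,9), (4,6), (2,6), (2,13).
By the shoelace formula its area is 13.00.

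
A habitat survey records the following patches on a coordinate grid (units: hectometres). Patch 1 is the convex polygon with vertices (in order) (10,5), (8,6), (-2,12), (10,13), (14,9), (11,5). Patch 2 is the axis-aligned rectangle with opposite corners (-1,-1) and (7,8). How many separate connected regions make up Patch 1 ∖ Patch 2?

1

Patch 1 ∖ Patch 2 is a single connected region.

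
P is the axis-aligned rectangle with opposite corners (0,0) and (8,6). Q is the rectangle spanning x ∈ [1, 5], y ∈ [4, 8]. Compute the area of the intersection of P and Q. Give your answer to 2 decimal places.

|P∩Q|: x∈[1,5], y∈[4,6] → 4·2 = 8.

8.00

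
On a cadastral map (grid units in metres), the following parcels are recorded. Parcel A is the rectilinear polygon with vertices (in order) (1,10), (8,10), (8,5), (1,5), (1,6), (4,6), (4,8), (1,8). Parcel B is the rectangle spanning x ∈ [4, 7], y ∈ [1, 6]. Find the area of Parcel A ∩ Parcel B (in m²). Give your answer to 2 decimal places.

The intersection is the polygon with vertices (4,5), (4,6), (7,6), (7,5).
By the shoelace formula its area is 3.00.

3.00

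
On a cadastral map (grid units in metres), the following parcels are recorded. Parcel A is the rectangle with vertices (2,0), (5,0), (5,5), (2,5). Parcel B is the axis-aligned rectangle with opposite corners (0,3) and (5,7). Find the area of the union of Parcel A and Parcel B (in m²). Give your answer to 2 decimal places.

By inclusion–exclusion:
Individual areas: |Parcel A| = 15, |Parcel B| = 20.
|Parcel A∩Parcel B|: x∈[2,5], y∈[3,5] → 3·2 = 6.
|Parcel A ∪ Parcel B| = 35 − 6 = 29.00.

29.00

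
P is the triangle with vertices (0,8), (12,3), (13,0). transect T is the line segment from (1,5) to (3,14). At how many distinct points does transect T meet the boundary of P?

The segment meets the boundary at (1.525,7.364), (1.466,7.098).

2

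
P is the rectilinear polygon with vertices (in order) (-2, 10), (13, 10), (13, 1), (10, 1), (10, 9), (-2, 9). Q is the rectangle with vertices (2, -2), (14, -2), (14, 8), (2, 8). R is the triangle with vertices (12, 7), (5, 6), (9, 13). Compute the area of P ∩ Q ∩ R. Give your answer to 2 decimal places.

The intersection is the polygon with vertices (10,8), (11.5,8), (12,7), (10,6.714).
By the shoelace formula its area is 2.04.

2.04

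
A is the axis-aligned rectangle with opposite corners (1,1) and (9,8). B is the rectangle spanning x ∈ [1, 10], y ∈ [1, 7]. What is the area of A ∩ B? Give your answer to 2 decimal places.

|A∩B|: x∈[1,9], y∈[1,7] → 8·6 = 48.

48.00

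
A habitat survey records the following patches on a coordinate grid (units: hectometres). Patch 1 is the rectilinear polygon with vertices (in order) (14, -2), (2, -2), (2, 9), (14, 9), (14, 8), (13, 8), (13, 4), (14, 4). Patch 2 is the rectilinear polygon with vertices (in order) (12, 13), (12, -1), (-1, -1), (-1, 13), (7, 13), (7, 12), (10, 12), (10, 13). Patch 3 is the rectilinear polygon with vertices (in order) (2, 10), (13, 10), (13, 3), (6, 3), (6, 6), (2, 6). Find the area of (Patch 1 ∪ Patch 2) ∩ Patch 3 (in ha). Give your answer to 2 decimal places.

|Patch 1 ∪ Patch 2| = 207.
|(Patch 1 ∪ Patch 2) ∩ Patch 3| = 64.00.

64.00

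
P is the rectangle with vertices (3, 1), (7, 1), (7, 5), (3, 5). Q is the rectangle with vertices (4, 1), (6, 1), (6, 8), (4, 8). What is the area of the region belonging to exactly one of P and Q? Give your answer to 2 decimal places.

14.00

|P∩Q|: x∈[4,6], y∈[1,5] → 2·4 = 8.
|P △ Q| = |P| + |Q| − 2·|P∩Q| = 16 + 14 − 16 = 14.00.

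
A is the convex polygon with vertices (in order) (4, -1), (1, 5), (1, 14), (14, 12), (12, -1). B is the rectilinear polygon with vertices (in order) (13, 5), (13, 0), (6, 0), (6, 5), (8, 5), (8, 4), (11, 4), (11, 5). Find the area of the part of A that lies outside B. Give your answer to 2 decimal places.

130.31

|A| = 160, |A∩B| = 29.6923.
|A ∖ B| = |A| − |A∩B| = 160 − 29.6923 = 130.31.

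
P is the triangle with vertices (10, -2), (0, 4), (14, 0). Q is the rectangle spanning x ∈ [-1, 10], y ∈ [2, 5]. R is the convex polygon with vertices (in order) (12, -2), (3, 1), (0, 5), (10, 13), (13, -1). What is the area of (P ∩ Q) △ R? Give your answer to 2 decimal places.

|P ∩ Q| = 3.6667.
|(P ∩ Q) ∩ R| = 3.4621.
|(P ∩ Q) △ R| = 3.6667 + 105 − 6.9242 = 101.74.

101.74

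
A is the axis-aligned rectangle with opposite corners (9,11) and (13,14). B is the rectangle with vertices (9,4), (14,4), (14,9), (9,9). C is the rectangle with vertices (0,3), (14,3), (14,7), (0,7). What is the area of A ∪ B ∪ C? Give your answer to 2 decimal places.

78.00

By inclusion–exclusion:
Individual areas: |A| = 12, |B| = 25, |C| = 56.
|A∩B| = 0 (no overlap).
|A∩C| = 0 (no overlap).
|B∩C|: x∈[9,14], y∈[4,7] → 5·3 = 15.
|A∩B∩C| = 0.
|A ∪ B ∪ C| = 93 − 15 + 0 = 78.00.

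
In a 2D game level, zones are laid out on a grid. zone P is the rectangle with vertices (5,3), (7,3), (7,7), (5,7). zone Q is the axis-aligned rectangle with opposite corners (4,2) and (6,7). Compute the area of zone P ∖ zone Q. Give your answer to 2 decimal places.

4.00

|zone P∩zone Q|: x∈[5,6], y∈[3,7] → 1·4 = 4.
|zone P| = 8.
|zone P ∖ zone Q| = |zone P| − |zone P∩zone Q| = 8 − 4 = 4.00.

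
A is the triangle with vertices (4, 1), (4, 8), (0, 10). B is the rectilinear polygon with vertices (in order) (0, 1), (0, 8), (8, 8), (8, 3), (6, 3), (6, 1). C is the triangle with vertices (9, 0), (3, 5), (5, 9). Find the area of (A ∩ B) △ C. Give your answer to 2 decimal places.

25.06

|A ∩ B| = 10.8889.
|(A ∩ B) ∩ C| = 1.4167.
|(A ∩ B) △ C| = 10.8889 + 17 − 2.8333 = 25.06.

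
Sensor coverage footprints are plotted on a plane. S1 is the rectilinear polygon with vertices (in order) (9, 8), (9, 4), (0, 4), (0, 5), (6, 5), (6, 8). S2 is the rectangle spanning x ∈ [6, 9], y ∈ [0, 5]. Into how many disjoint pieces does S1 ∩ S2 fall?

1

S1 ∩ S2 is a single connected region.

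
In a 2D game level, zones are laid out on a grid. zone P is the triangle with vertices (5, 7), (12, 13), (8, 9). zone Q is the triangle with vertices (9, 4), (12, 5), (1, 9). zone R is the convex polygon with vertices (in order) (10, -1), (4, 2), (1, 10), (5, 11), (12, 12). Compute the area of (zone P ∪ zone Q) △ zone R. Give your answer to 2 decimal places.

78.12

|zone P ∪ zone Q| = 13.4775.
|(zone P ∪ zone Q) ∩ zone R| = 12.9296.
|(zone P ∪ zone Q) △ zone R| = 13.4775 + 90.5 − 25.8592 = 78.12.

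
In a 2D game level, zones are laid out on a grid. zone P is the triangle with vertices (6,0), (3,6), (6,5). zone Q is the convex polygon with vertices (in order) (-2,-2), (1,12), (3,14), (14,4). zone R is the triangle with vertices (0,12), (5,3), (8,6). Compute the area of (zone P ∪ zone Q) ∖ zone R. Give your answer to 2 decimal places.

|zone P ∪ zone Q| = 124.2105.
|(zone P ∪ zone Q) ∩ zone R| = 20.6736.
|(zone P ∪ zone Q) ∖ zone R| = 124.2105 − 20.6736 = 103.54.

103.54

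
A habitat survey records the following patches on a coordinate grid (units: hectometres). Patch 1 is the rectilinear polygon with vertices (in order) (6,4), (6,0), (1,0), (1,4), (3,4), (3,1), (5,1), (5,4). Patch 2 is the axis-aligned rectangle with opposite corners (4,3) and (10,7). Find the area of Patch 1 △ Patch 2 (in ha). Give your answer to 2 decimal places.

36.00

|Patch 1| = 14, |Patch 2| = 24, |Patch 1∩Patch 2| = 1.
|Patch 1 △ Patch 2| = |Patch 1| + |Patch 2| − 2·|Patch 1∩Patch 2| = 14 + 24 − 2 = 36.00.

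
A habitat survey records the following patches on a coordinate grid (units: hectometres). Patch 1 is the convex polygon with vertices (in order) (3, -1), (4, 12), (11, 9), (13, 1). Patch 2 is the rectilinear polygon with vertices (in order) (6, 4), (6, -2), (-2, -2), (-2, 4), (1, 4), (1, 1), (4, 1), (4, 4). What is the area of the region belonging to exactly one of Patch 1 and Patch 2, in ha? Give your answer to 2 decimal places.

|Patch 1| = 89, |Patch 2| = 39, |Patch 1∩Patch 2| = 10.9462.
|Patch 1 △ Patch 2| = |Patch 1| + |Patch 2| − 2·|Patch 1∩Patch 2| = 89 + 39 − 21.8923 = 106.11.

106.11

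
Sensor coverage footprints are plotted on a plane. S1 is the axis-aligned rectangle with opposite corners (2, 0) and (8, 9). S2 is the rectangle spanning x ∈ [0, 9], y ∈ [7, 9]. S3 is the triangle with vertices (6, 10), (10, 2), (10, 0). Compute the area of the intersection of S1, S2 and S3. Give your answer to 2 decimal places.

0.40

The intersection is the polygon with vertices (7.2,7), (6.4,9), (6.5,9), (7.5,7).
By the shoelace formula its area is 0.40.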